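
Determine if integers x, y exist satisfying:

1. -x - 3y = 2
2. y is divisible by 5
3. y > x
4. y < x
No

A contradictory subset is {y > x, y < x}. No integer assignment can satisfy these jointly:

  - y > x: bounds one variable relative to another variable
  - y < x: bounds one variable relative to another variable

Direct contradiction: y > x and x > y cannot both hold.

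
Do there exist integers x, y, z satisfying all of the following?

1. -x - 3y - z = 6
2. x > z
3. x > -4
Yes

Take x = 2, y = -3, z = 1. Substituting into each constraint:
  (1) (-2) - 3(-3) + (-1) = 6 ✓
  (2) 2 > 1 ✓
  (3) 2 > -4 ✓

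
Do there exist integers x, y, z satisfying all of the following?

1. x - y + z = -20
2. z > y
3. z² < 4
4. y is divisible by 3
Yes

Take x = -21, y = 0, z = 1. Substituting into each constraint:
  (1) (-21) + 0 + 1 = -20 ✓
  (2) 1 > 0 ✓
  (3) z² = (1)² = 1, and 1 < 4 ✓
  (4) 0 = 3 × 0, remainder 0 ✓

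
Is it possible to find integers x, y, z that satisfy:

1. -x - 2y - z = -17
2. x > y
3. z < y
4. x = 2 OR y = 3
Yes

Take x = 9, y = 3, z = 2. Substituting into each constraint:
  (1) (-9) - 2(3) + (-2) = -17 ✓
  (2) 9 > 3 ✓
  (3) 2 < 3 ✓
  (4) y = 3, target 3 ✓ (second branch holds)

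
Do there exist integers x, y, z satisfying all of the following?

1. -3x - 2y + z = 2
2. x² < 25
Yes

Take x = 0, y = -1, z = 0. Substituting into each constraint:
  (1) -3(0) - 2(-1) + 0 = 2 ✓
  (2) x² = (0)² = 0, and 0 < 25 ✓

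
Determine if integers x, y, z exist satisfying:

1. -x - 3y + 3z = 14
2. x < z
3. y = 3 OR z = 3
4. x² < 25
Yes

Take x = 1, y = 3, z = 8. Substituting into each constraint:
  (1) (-1) - 3(3) + 3(8) = 14 ✓
  (2) 1 < 8 ✓
  (3) y = 3, target 3 ✓ (first branch holds)
  (4) x² = (1)² = 1, and 1 < 25 ✓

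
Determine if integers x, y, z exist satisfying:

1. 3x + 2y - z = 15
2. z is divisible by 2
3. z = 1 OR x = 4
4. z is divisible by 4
No

A contradictory subset is {3x + 2y - z = 15, z is divisible by 2, z = 1 OR x = 4}. No integer assignment can satisfy these jointly:

  - 3x + 2y - z = 15: is a linear equation tying the variables together
  - z is divisible by 2: restricts z to multiples of 2
  - z = 1 OR x = 4: forces a choice: either z = 1 or x = 4

Split on the disjunction (z = 1 OR x = 4):
  • If z = 1: this contradicts the divisibility constraint — 1 is not a multiple of 2.
  • If x = 4: with x = 4, writing z = 2z', every remaining term of the linear equation is divisible by 2, so the left side is ≡ 0 (mod 2); but the right side 3 ≡ 1 (mod 2). No integers can satisfy it.
Both branches are infeasible, so the system has no integer solution.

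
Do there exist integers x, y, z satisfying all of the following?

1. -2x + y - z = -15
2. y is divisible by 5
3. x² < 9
Yes

Take x = 2, y = 0, z = 11. Substituting into each constraint:
  (1) -2(2) + 0 + (-11) = -15 ✓
  (2) 0 = 5 × 0, remainder 0 ✓
  (3) x² = (2)² = 4, and 4 < 9 ✓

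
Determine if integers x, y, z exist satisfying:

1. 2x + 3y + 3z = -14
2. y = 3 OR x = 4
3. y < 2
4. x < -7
No

A contradictory subset is {y = 3 OR x = 4, y < 2, x < -7}. No integer assignment can satisfy these jointly:

  - y = 3 OR x = 4: forces a choice: either y = 3 or x = 4
  - y < 2: bounds one variable relative to a constant
  - x < -7: bounds one variable relative to a constant

Split on the disjunction (y = 3 OR x = 4):
  • If y = 3: this contradicts the bound y ≤ 1.
  • If x = 4: this contradicts the bound x ≤ -8.
Both branches are infeasible, so the system has no integer solution.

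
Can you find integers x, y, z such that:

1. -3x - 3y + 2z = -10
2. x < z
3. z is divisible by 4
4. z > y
Yes

Take x = 3, y = 3, z = 4. Substituting into each constraint:
  (1) -3(3) - 3(3) + 2(4) = -10 ✓
  (2) 3 < 4 ✓
  (3) 4 = 4 × 1, remainder 0 ✓
  (4) 4 > 3 ✓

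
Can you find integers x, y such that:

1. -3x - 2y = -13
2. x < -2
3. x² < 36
Yes

Take x = -3, y = 11. Substituting into each constraint:
  (1) -3(-3) - 2(11) = -13 ✓
  (2) -3 < -2 ✓
  (3) x² = (-3)² = 9, and 9 < 36 ✓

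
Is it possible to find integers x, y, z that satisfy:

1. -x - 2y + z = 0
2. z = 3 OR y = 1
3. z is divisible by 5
Yes

Take x = -2, y = 1, z = 0. Substituting into each constraint:
  (1) 2 - 2(1) + 0 = 0 ✓
  (2) y = 1, target 1 ✓ (second branch holds)
  (3) 0 = 5 × 0, remainder 0 ✓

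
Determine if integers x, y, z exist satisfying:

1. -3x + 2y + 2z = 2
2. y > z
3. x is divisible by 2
Yes

Take x = 0, y = 1, z = 0. Substituting into each constraint:
  (1) -3(0) + 2(1) + 2(0) = 2 ✓
  (2) 1 > 0 ✓
  (3) 0 = 2 × 0, remainder 0 ✓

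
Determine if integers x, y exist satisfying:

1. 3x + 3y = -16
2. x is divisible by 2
No

Even the single constraint (3x + 3y = -16) is infeasible over the integers.

  - 3x + 3y = -16: every term on the left is divisible by 3, so the LHS ≡ 0 (mod 3), but the RHS -16 is not — no integer solution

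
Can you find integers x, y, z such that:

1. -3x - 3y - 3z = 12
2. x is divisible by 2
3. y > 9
Yes

Take x = 0, y = 10, z = -14. Substituting into each constraint:
  (1) -3(0) - 3(10) - 3(-14) = 12 ✓
  (2) 0 = 2 × 0, remainder 0 ✓
  (3) 10 > 9 ✓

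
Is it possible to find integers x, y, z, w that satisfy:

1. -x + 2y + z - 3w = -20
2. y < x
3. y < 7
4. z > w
Yes

Take x = 1, y = 0, z = 11, w = 10. Substituting into each constraint:
  (1) (-1) + 2(0) + 11 - 3(10) = -20 ✓
  (2) 0 < 1 ✓
  (3) 0 < 7 ✓
  (4) 11 > 10 ✓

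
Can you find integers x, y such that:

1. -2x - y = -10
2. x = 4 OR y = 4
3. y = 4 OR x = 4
Yes

Take x = 4, y = 2. Substituting into each constraint:
  (1) -2(4) + (-2) = -10 ✓
  (2) x = 4, target 4 ✓ (first branch holds)
  (3) x = 4, target 4 ✓ (second branch holds)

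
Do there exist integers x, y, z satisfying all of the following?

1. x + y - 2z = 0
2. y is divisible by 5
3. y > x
Yes

Take x = -2, y = 0, z = -1. Substituting into each constraint:
  (1) (-2) + 0 - 2(-1) = 0 ✓
  (2) 0 = 5 × 0, remainder 0 ✓
  (3) 0 > -2 ✓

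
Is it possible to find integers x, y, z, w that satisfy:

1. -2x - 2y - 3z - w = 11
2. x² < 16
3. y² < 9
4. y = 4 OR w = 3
Yes

Take x = -2, y = 1, z = -4, w = 3. Substituting into each constraint:
  (1) -2(-2) - 2(1) - 3(-4) + (-3) = 11 ✓
  (2) x² = (-2)² = 4, and 4 < 16 ✓
  (3) y² = (1)² = 1, and 1 < 9 ✓
  (4) w = 3, target 3 ✓ (second branch holds)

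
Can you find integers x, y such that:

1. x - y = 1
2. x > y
Yes

Take x = 1, y = 0. Substituting into each constraint:
  (1) 1 + 0 = 1 ✓
  (2) 1 > 0 ✓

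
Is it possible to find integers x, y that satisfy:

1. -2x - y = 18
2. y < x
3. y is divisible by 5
Yes

Take x = -4, y = -10. Substituting into each constraint:
  (1) -2(-4) + 10 = 18 ✓
  (2) -10 < -4 ✓
  (3) -10 = 5 × -2, remainder 0 ✓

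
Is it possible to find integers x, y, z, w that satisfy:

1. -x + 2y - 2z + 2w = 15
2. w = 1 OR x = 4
Yes

Take x = 5, y = 9, z = 0, w = 1. Substituting into each constraint:
  (1) (-5) + 2(9) - 2(0) + 2(1) = 15 ✓
  (2) w = 1, target 1 ✓ (first branch holds)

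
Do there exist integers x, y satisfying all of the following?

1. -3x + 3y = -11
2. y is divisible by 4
No

Even the single constraint (-3x + 3y = -11) is infeasible over the integers.

  - -3x + 3y = -11: every term on the left is divisible by 3, so the LHS ≡ 0 (mod 3), but the RHS -11 is not — no integer solution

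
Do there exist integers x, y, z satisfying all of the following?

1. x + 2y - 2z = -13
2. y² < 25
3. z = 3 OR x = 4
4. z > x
Yes

Take x = 1, y = -4, z = 3. Substituting into each constraint:
  (1) 1 + 2(-4) - 2(3) = -13 ✓
  (2) y² = (-4)² = 16, and 16 < 25 ✓
  (3) z = 3, target 3 ✓ (first branch holds)
  (4) 3 > 1 ✓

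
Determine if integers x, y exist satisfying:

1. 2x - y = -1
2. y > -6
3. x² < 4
Yes

Take x = 0, y = 1. Substituting into each constraint:
  (1) 2(0) + (-1) = -1 ✓
  (2) 1 > -6 ✓
  (3) x² = (0)² = 0, and 0 < 4 ✓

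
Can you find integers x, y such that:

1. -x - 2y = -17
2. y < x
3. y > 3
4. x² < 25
No

A contradictory subset is {-x - 2y = -17, y < x, x² < 25}. No integer assignment can satisfy these jointly:

  - -x - 2y = -17: is a linear equation tying the variables together
  - y < x: bounds one variable relative to another variable
  - x² < 25: restricts x to |x| ≤ 4

Propagating the comparison: y < x and x ≤ 4 give y ≤ 3. Range argument: with x ∈ [-4, 4], y ∈ [−∞, 3], the left side of the equation is at least -10, but the right side is -17 < -10. No integer solution exists.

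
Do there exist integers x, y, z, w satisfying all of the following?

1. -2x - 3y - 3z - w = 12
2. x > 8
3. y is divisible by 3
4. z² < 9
Yes

Take x = 9, y = 0, z = 0, w = -30. Substituting into each constraint:
  (1) -2(9) - 3(0) - 3(0) + 30 = 12 ✓
  (2) 9 > 8 ✓
  (3) 0 = 3 × 0, remainder 0 ✓
  (4) z² = (0)² = 0, and 0 < 9 ✓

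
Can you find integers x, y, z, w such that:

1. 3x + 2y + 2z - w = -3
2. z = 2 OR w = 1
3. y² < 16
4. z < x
Yes

Take x = 3, y = 0, z = 2, w = 16. Substituting into each constraint:
  (1) 3(3) + 2(0) + 2(2) + (-16) = -3 ✓
  (2) z = 2, target 2 ✓ (first branch holds)
  (3) y² = (0)² = 0, and 0 < 16 ✓
  (4) 2 < 3 ✓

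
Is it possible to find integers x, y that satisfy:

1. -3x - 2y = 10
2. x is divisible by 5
Yes

Take x = 0, y = -5. Substituting into each constraint:
  (1) -3(0) - 2(-5) = 10 ✓
  (2) 0 = 5 × 0, remainder 0 ✓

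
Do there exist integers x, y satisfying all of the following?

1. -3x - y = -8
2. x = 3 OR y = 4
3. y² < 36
Yes

Take x = 3, y = -1. Substituting into each constraint:
  (1) -3(3) + 1 = -8 ✓
  (2) x = 3, target 3 ✓ (first branch holds)
  (3) y² = (-1)² = 1, and 1 < 36 ✓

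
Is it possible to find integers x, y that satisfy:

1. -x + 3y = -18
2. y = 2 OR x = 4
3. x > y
Yes

Take x = 24, y = 2. Substituting into each constraint:
  (1) (-24) + 3(2) = -18 ✓
  (2) y = 2, target 2 ✓ (first branch holds)
  (3) 24 > 2 ✓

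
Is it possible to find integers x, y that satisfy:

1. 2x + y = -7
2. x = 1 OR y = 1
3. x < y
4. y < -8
No

A contradictory subset is {2x + y = -7, x < y, y < -8}. No integer assignment can satisfy these jointly:

  - 2x + y = -7: is a linear equation tying the variables together
  - x < y: bounds one variable relative to another variable
  - y < -8: bounds one variable relative to a constant

Propagating the comparison: x < y and y ≤ -9 give x ≤ -10. Range argument: with x ∈ [−∞, -10], y ∈ [−∞, -9], the left side of the equation is at most -29, but the right side is -7 > -29. No integer solution exists.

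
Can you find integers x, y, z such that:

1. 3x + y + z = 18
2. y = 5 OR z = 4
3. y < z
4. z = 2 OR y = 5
Yes

Take x = 2, y = 5, z = 7. Substituting into each constraint:
  (1) 3(2) + 5 + 7 = 18 ✓
  (2) y = 5, target 5 ✓ (first branch holds)
  (3) 5 < 7 ✓
  (4) y = 5, target 5 ✓ (second branch holds)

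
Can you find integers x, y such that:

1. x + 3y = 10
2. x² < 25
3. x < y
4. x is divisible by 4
No

The full constraint system is jointly infeasible over the integers. Each constraint and what it forces:

  - x + 3y = 10: is a linear equation tying the variables together
  - x² < 25: restricts x to |x| ≤ 4
  - x < y: bounds one variable relative to another variable
  - x is divisible by 4: restricts x to multiples of 4

The bounds confine x to {-4, 0, 4} with 4 | x. For each value, substitute into the equation:
  • x = -4: the equation gives 3y = 14, so y would not be an integer.
  • x = 0: the equation gives 3y = 10, so y would not be an integer.
  • x = 4: the equation forces y = 2, but y > x fails since 2 ≤ 4.
Every case fails, so no integer solution exists.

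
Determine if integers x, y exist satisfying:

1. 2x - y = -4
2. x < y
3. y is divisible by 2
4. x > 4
Yes

Take x = 5, y = 14. Substituting into each constraint:
  (1) 2(5) + (-14) = -4 ✓
  (2) 5 < 14 ✓
  (3) 14 = 2 × 7, remainder 0 ✓
  (4) 5 > 4 ✓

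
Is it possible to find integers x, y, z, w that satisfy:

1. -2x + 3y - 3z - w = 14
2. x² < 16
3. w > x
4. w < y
Yes

Take x = -1, y = 1, z = -3, w = 0. Substituting into each constraint:
  (1) -2(-1) + 3(1) - 3(-3) + 0 = 14 ✓
  (2) x² = (-1)² = 1, and 1 < 16 ✓
  (3) 0 > -1 ✓
  (4) 0 < 1 ✓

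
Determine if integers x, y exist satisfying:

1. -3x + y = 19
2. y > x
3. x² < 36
Yes

Take x = 0, y = 19. Substituting into each constraint:
  (1) -3(0) + 19 = 19 ✓
  (2) 19 > 0 ✓
  (3) x² = (0)² = 0, and 0 < 36 ✓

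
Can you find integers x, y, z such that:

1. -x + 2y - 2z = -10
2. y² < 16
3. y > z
Yes

Take x = 12, y = 0, z = -1. Substituting into each constraint:
  (1) (-12) + 2(0) - 2(-1) = -10 ✓
  (2) y² = (0)² = 0, and 0 < 16 ✓
  (3) 0 > -1 ✓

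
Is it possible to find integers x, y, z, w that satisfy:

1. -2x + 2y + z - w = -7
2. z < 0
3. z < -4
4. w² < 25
Yes

Take x = 0, y = 0, z = -7, w = 0. Substituting into each constraint:
  (1) -2(0) + 2(0) + (-7) + 0 = -7 ✓
  (2) -7 < 0 ✓
  (3) -7 < -4 ✓
  (4) w² = (0)² = 0, and 0 < 25 ✓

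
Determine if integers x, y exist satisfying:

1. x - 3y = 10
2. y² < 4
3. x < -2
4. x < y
No

A contradictory subset is {x - 3y = 10, y² < 4, x < y}. No integer assignment can satisfy these jointly:

  - x - 3y = 10: is a linear equation tying the variables together
  - y² < 4: restricts y to |y| ≤ 1
  - x < y: bounds one variable relative to another variable

Propagating the comparison: x < y and y ≤ 1 give x ≤ 0. Range argument: with x ∈ [−∞, 0], y ∈ [-1, 1], the left side of the equation is at most 3, but the right side is 10 > 3. No integer solution exists.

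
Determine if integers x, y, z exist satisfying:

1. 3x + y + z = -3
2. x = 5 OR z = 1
Yes

Take x = -2, y = 2, z = 1. Substituting into each constraint:
  (1) 3(-2) + 2 + 1 = -3 ✓
  (2) z = 1, target 1 ✓ (second branch holds)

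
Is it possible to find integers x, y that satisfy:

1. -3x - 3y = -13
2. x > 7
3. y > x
No

Even the single constraint (-3x - 3y = -13) is infeasible over the integers.

  - -3x - 3y = -13: every term on the left is divisible by 3, so the LHS ≡ 0 (mod 3), but the RHS -13 is not — no integer solution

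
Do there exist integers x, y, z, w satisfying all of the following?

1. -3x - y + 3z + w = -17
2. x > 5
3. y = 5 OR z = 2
Yes

Take x = 6, y = 0, z = 2, w = -5. Substituting into each constraint:
  (1) -3(6) + 0 + 3(2) + (-5) = -17 ✓
  (2) 6 > 5 ✓
  (3) z = 2, target 2 ✓ (second branch holds)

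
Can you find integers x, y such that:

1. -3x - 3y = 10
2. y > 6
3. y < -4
No

Even the single constraint (-3x - 3y = 10) is infeasible over the integers.

  - -3x - 3y = 10: every term on the left is divisible by 3, so the LHS ≡ 0 (mod 3), but the RHS 10 is not — no integer solution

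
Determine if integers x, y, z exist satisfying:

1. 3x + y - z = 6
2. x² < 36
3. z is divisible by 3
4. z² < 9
Yes

Take x = 2, y = 0, z = 0. Substituting into each constraint:
  (1) 3(2) + 0 + 0 = 6 ✓
  (2) x² = (2)² = 4, and 4 < 36 ✓
  (3) 0 = 3 × 0, remainder 0 ✓
  (4) z² = (0)² = 0, and 0 < 9 ✓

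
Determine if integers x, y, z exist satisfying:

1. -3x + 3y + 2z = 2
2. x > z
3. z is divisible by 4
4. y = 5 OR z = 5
Yes

Take x = 7, y = 5, z = 4. Substituting into each constraint:
  (1) -3(7) + 3(5) + 2(4) = 2 ✓
  (2) 7 > 4 ✓
  (3) 4 = 4 × 1, remainder 0 ✓
  (4) y = 5, target 5 ✓ (first branch holds)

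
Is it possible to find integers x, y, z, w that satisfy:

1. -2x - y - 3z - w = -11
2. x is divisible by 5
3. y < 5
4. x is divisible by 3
Yes

Take x = 0, y = 2, z = 3, w = 0. Substituting into each constraint:
  (1) -2(0) + (-2) - 3(3) + 0 = -11 ✓
  (2) 0 = 5 × 0, remainder 0 ✓
  (3) 2 < 5 ✓
  (4) 0 = 3 × 0, remainder 0 ✓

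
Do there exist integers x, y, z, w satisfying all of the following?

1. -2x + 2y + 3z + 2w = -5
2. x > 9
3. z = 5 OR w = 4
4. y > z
Yes

Take x = 10, y = 6, z = 5, w = -6. Substituting into each constraint:
  (1) -2(10) + 2(6) + 3(5) + 2(-6) = -5 ✓
  (2) 10 > 9 ✓
  (3) z = 5, target 5 ✓ (first branch holds)
  (4) 6 > 5 ✓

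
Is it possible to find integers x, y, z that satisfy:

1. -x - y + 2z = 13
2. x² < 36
Yes

Take x = 0, y = -13, z = 0. Substituting into each constraint:
  (1) 0 + 13 + 2(0) = 13 ✓
  (2) x² = (0)² = 0, and 0 < 36 ✓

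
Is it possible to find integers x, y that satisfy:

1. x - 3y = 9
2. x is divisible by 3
Yes

Take x = 0, y = -3. Substituting into each constraint:
  (1) 0 - 3(-3) = 9 ✓
  (2) 0 = 3 × 0, remainder 0 ✓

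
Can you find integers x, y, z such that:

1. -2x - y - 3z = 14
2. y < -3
Yes

Take x = 1, y = -4, z = -4. Substituting into each constraint:
  (1) -2(1) + 4 - 3(-4) = 14 ✓
  (2) -4 < -3 ✓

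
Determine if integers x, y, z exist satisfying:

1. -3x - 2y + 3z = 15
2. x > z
Yes

Take x = 0, y = -9, z = -1. Substituting into each constraint:
  (1) -3(0) - 2(-9) + 3(-1) = 15 ✓
  (2) 0 > -1 ✓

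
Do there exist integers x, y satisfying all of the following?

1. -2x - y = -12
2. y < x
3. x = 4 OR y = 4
No

The full constraint system is jointly infeasible over the integers. Each constraint and what it forces:

  - -2x - y = -12: is a linear equation tying the variables together
  - y < x: bounds one variable relative to another variable
  - x = 4 OR y = 4: forces a choice: either x = 4 or y = 4

Split on the disjunction (x = 4 OR y = 4):
  • If x = 4: the equation forces y = 4, giving (x, y) = (4, 4), which violates x > y.
  • If y = 4: the equation forces x = 4, giving (y, x) = (4, 4), which violates x > y.
Both branches are infeasible, so the system has no integer solution.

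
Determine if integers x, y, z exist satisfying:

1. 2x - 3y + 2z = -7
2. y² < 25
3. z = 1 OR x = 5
Yes

Take x = 5, y = 1, z = -7. Substituting into each constraint:
  (1) 2(5) - 3(1) + 2(-7) = -7 ✓
  (2) y² = (1)² = 1, and 1 < 25 ✓
  (3) x = 5, target 5 ✓ (second branch holds)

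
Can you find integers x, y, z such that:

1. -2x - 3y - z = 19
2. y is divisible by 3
Yes

Take x = 0, y = 0, z = -19. Substituting into each constraint:
  (1) -2(0) - 3(0) + 19 = 19 ✓
  (2) 0 = 3 × 0, remainder 0 ✓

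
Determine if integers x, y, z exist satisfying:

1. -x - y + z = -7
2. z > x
Yes

Take x = 0, y = 8, z = 1. Substituting into each constraint:
  (1) 0 + (-8) + 1 = -7 ✓
  (2) 1 > 0 ✓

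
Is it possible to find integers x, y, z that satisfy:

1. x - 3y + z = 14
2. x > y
Yes

Take x = 1, y = 0, z = 13. Substituting into each constraint:
  (1) 1 - 3(0) + 13 = 14 ✓
  (2) 1 > 0 ✓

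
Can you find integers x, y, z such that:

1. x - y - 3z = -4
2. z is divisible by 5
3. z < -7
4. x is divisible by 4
Yes

Take x = 0, y = 34, z = -10. Substituting into each constraint:
  (1) 0 + (-34) - 3(-10) = -4 ✓
  (2) -10 = 5 × -2, remainder 0 ✓
  (3) -10 < -7 ✓
  (4) 0 = 4 × 0, remainder 0 ✓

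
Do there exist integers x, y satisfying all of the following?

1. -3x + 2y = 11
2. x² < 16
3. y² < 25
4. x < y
Yes

Take x = -3, y = 1. Substituting into each constraint:
  (1) -3(-3) + 2(1) = 11 ✓
  (2) x² = (-3)² = 9, and 9 < 16 ✓
  (3) y² = (1)² = 1, and 1 < 25 ✓
  (4) -3 < 1 ✓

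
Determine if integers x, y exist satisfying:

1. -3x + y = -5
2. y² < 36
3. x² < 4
Yes

Take x = 0, y = -5. Substituting into each constraint:
  (1) -3(0) + (-5) = -5 ✓
  (2) y² = (-5)² = 25, and 25 < 36 ✓
  (3) x² = (0)² = 0, and 0 < 4 ✓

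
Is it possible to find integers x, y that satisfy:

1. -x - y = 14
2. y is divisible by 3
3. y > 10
Yes

Take x = -26, y = 12. Substituting into each constraint:
  (1) 26 + (-12) = 14 ✓
  (2) 12 = 3 × 4, remainder 0 ✓
  (3) 12 > 10 ✓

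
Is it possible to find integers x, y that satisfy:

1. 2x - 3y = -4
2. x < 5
Yes

Take x = -2, y = 0. Substituting into each constraint:
  (1) 2(-2) - 3(0) = -4 ✓
  (2) -2 < 5 ✓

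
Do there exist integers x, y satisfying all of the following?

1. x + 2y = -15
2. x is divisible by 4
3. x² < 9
No

A contradictory subset is {x + 2y = -15, x is divisible by 4}. No integer assignment can satisfy these jointly:

  - x + 2y = -15: is a linear equation tying the variables together
  - x is divisible by 4: restricts x to multiples of 4

Modular obstruction: writing x = 4x', every remaining term of the linear equation is divisible by 2, so the left side is ≡ 0 (mod 2); but the right side -15 ≡ 1 (mod 2). No integers can satisfy it.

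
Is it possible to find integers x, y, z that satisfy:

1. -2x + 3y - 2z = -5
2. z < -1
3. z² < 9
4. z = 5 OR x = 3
Yes

Take x = 3, y = -1, z = -2. Substituting into each constraint:
  (1) -2(3) + 3(-1) - 2(-2) = -5 ✓
  (2) -2 < -1 ✓
  (3) z² = (-2)² = 4, and 4 < 9 ✓
  (4) x = 3, target 3 ✓ (second branch holds)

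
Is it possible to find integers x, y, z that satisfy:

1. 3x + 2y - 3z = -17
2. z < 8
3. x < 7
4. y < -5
Yes

Take x = 0, y = -7, z = 1. Substituting into each constraint:
  (1) 3(0) + 2(-7) - 3(1) = -17 ✓
  (2) 1 < 8 ✓
  (3) 0 < 7 ✓
  (4) -7 < -5 ✓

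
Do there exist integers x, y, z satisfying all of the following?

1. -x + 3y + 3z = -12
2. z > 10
Yes

Take x = 0, y = -15, z = 11. Substituting into each constraint:
  (1) 0 + 3(-15) + 3(11) = -12 ✓
  (2) 11 > 10 ✓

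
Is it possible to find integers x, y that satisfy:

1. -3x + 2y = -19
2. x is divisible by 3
Yes

Take x = 9, y = 4. Substituting into each constraint:
  (1) -3(9) + 2(4) = -19 ✓
  (2) 9 = 3 × 3, remainder 0 ✓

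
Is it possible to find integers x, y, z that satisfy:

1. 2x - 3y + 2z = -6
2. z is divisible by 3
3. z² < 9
Yes

Take x = 0, y = 2, z = 0. Substituting into each constraint:
  (1) 2(0) - 3(2) + 2(0) = -6 ✓
  (2) 0 = 3 × 0, remainder 0 ✓
  (3) z² = (0)² = 0, and 0 < 9 ✓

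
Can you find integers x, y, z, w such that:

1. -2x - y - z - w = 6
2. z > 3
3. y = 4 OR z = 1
Yes

Take x = -7, y = 4, z = 4, w = 0. Substituting into each constraint:
  (1) -2(-7) + (-4) + (-4) + 0 = 6 ✓
  (2) 4 > 3 ✓
  (3) y = 4, target 4 ✓ (first branch holds)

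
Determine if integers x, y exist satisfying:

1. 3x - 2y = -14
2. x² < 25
Yes

Take x = 0, y = 7. Substituting into each constraint:
  (1) 3(0) - 2(7) = -14 ✓
  (2) x² = (0)² = 0, and 0 < 25 ✓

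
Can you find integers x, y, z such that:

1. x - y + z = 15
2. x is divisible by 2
Yes

Take x = 0, y = 0, z = 15. Substituting into each constraint:
  (1) 0 + 0 + 15 = 15 ✓
  (2) 0 = 2 × 0, remainder 0 ✓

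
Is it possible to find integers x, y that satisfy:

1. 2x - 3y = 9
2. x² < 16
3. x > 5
No

A contradictory subset is {x² < 16, x > 5}. No integer assignment can satisfy these jointly:

  - x² < 16: restricts x to |x| ≤ 3
  - x > 5: bounds one variable relative to a constant

Direct contradiction: the bounds on x require x ≥ 6 and x ≤ 3 simultaneously, which is empty.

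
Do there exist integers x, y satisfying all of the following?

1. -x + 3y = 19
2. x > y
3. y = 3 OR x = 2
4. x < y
No

A contradictory subset is {x > y, x < y}. No integer assignment can satisfy these jointly:

  - x > y: bounds one variable relative to another variable
  - x < y: bounds one variable relative to another variable

Direct contradiction: x > y and y > x cannot both hold.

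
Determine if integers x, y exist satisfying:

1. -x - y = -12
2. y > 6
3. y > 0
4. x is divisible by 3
Yes

Take x = 0, y = 12. Substituting into each constraint:
  (1) 0 + (-12) = -12 ✓
  (2) 12 > 6 ✓
  (3) 12 > 0 ✓
  (4) 0 = 3 × 0, remainder 0 ✓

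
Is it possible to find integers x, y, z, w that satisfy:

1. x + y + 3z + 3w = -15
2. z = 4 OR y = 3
Yes

Take x = 0, y = 3, z = 0, w = -6. Substituting into each constraint:
  (1) 0 + 3 + 3(0) + 3(-6) = -15 ✓
  (2) y = 3, target 3 ✓ (second branch holds)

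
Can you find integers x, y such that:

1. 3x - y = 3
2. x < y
Yes

Take x = 2, y = 3. Substituting into each constraint:
  (1) 3(2) + (-3) = 3 ✓
  (2) 2 < 3 ✓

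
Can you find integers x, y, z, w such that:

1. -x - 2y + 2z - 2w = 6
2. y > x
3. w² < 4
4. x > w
Yes

Take x = 0, y = 1, z = 3, w = -1. Substituting into each constraint:
  (1) 0 - 2(1) + 2(3) - 2(-1) = 6 ✓
  (2) 1 > 0 ✓
  (3) w² = (-1)² = 1, and 1 < 4 ✓
  (4) 0 > -1 ✓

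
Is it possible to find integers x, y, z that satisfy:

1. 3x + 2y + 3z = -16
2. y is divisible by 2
Yes

Take x = 0, y = -2, z = -4. Substituting into each constraint:
  (1) 3(0) + 2(-2) + 3(-4) = -16 ✓
  (2) -2 = 2 × -1, remainder 0 ✓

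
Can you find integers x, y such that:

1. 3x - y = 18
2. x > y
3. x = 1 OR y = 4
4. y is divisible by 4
No

A contradictory subset is {3x - y = 18, x = 1 OR y = 4, y is divisible by 4}. No integer assignment can satisfy these jointly:

  - 3x - y = 18: is a linear equation tying the variables together
  - x = 1 OR y = 4: forces a choice: either x = 1 or y = 4
  - y is divisible by 4: restricts y to multiples of 4

Split on the disjunction (x = 1 OR y = 4):
  • If x = 1: with x = 1, writing y = 4y', every remaining term of the linear equation is divisible by 4, so the left side is ≡ 0 (mod 4); but the right side 15 ≡ 3 (mod 4). No integers can satisfy it.
  • If y = 4: with y = 4, every remaining term of the linear equation is divisible by 3, so the left side is ≡ 0 (mod 3); but the right side 22 ≡ 1 (mod 3). No integers can satisfy it.
Both branches are infeasible, so the system has no integer solution.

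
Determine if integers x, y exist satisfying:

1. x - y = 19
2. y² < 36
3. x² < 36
No

The full constraint system is jointly infeasible over the integers. Each constraint and what it forces:

  - x - y = 19: is a linear equation tying the variables together
  - y² < 36: restricts y to |y| ≤ 5
  - x² < 36: restricts x to |x| ≤ 5

Range argument: with x ∈ [-5, 5], y ∈ [-5, 5], the left side of the equation is at most 10, but the right side is 19 > 10. No integer solution exists.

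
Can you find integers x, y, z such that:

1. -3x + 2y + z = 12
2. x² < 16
Yes

Take x = 0, y = 6, z = 0. Substituting into each constraint:
  (1) -3(0) + 2(6) + 0 = 12 ✓
  (2) x² = (0)² = 0, and 0 < 16 ✓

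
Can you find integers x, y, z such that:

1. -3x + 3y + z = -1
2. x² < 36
Yes

Take x = 0, y = 0, z = -1. Substituting into each constraint:
  (1) -3(0) + 3(0) + (-1) = -1 ✓
  (2) x² = (0)² = 0, and 0 < 36 ✓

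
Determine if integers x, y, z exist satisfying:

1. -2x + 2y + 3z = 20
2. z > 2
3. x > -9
Yes

Take x = -4, y = 0, z = 4. Substituting into each constraint:
  (1) -2(-4) + 2(0) + 3(4) = 20 ✓
  (2) 4 > 2 ✓
  (3) -4 > -9 ✓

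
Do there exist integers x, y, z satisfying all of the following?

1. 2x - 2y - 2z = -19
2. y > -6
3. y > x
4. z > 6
No

Even the single constraint (2x - 2y - 2z = -19) is infeasible over the integers.

  - 2x - 2y - 2z = -19: every term on the left is divisible by 2, so the LHS ≡ 0 (mod 2), but the RHS -19 is not — no integer solution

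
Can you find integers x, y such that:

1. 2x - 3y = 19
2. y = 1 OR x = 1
Yes

Take x = 11, y = 1. Substituting into each constraint:
  (1) 2(11) - 3(1) = 19 ✓
  (2) y = 1, target 1 ✓ (first branch holds)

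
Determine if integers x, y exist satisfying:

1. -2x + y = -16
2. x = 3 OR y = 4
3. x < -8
No

The full constraint system is jointly infeasible over the integers. Each constraint and what it forces:

  - -2x + y = -16: is a linear equation tying the variables together
  - x = 3 OR y = 4: forces a choice: either x = 3 or y = 4
  - x < -8: bounds one variable relative to a constant

Split on the disjunction (x = 3 OR y = 4):
  • If x = 3: this contradicts the bound x ≤ -9.
  • If y = 4: the equation forces x = 10, which contradicts the bound x ≤ -9.
Both branches are infeasible, so the system has no integer solution.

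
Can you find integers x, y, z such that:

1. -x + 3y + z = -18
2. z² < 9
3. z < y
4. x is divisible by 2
Yes

Take x = 24, y = 2, z = 0. Substituting into each constraint:
  (1) (-24) + 3(2) + 0 = -18 ✓
  (2) z² = (0)² = 0, and 0 < 9 ✓
  (3) 0 < 2 ✓
  (4) 24 = 2 × 12, remainder 0 ✓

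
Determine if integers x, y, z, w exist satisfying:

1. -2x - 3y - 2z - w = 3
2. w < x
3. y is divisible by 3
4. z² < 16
Yes

Take x = 0, y = 0, z = -1, w = -1. Substituting into each constraint:
  (1) -2(0) - 3(0) - 2(-1) + 1 = 3 ✓
  (2) -1 < 0 ✓
  (3) 0 = 3 × 0, remainder 0 ✓
  (4) z² = (-1)² = 1, and 1 < 16 ✓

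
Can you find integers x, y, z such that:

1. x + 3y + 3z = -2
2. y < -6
Yes

Take x = 1, y = -7, z = 6. Substituting into each constraint:
  (1) 1 + 3(-7) + 3(6) = -2 ✓
  (2) -7 < -6 ✓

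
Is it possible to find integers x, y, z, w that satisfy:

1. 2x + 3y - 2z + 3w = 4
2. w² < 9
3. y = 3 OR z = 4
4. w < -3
No

A contradictory subset is {w² < 9, w < -3}. No integer assignment can satisfy these jointly:

  - w² < 9: restricts w to |w| ≤ 2
  - w < -3: bounds one variable relative to a constant

Direct contradiction: the bounds on w require w ≥ -2 and w ≤ -4 simultaneously, which is empty.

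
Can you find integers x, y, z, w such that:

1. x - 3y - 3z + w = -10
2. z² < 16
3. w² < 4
Yes

Take x = 2, y = 4, z = 0, w = 0. Substituting into each constraint:
  (1) 2 - 3(4) - 3(0) + 0 = -10 ✓
  (2) z² = (0)² = 0, and 0 < 16 ✓
  (3) w² = (0)² = 0, and 0 < 4 ✓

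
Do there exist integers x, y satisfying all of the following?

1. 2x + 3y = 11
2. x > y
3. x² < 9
No

The full constraint system is jointly infeasible over the integers. Each constraint and what it forces:

  - 2x + 3y = 11: is a linear equation tying the variables together
  - x > y: bounds one variable relative to another variable
  - x² < 9: restricts x to |x| ≤ 2

Propagating the comparison: y < x and x ≤ 2 give y ≤ 1. Range argument: with x ∈ [-2, 2], y ∈ [−∞, 1], the left side of the equation is at most 7, but the right side is 11 > 7. No integer solution exists.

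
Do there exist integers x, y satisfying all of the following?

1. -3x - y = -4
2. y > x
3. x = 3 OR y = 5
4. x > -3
No

A contradictory subset is {-3x - y = -4, y > x, x = 3 OR y = 5}. No integer assignment can satisfy these jointly:

  - -3x - y = -4: is a linear equation tying the variables together
  - y > x: bounds one variable relative to another variable
  - x = 3 OR y = 5: forces a choice: either x = 3 or y = 5

Split on the disjunction (x = 3 OR y = 5):
  • If x = 3: the equation forces y = -5, giving (x, y) = (3, -5), which violates y > x.
  • If y = 5: with y = 5, every remaining term of the linear equation is divisible by 3, so the left side is ≡ 0 (mod 3); but the right side 1 ≡ 1 (mod 3). No integers can satisfy it.
Both branches are infeasible, so the system has no integer solution.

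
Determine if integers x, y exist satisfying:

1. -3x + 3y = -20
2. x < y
No

Even the single constraint (-3x + 3y = -20) is infeasible over the integers.

  - -3x + 3y = -20: every term on the left is divisible by 3, so the LHS ≡ 0 (mod 3), but the RHS -20 is not — no integer solution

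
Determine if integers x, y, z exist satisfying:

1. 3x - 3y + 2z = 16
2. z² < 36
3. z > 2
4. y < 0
Yes

Take x = 0, y = -2, z = 5. Substituting into each constraint:
  (1) 3(0) - 3(-2) + 2(5) = 16 ✓
  (2) z² = (5)² = 25, and 25 < 36 ✓
  (3) 5 > 2 ✓
  (4) -2 < 0 ✓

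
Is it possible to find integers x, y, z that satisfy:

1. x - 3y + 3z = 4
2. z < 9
Yes

Take x = 1, y = -1, z = 0. Substituting into each constraint:
  (1) 1 - 3(-1) + 3(0) = 4 ✓
  (2) 0 < 9 ✓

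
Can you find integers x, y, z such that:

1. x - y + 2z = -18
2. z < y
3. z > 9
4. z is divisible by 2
Yes

Take x = -27, y = 11, z = 10. Substituting into each constraint:
  (1) (-27) + (-11) + 2(10) = -18 ✓
  (2) 10 < 11 ✓
  (3) 10 > 9 ✓
  (4) 10 = 2 × 5, remainder 0 ✓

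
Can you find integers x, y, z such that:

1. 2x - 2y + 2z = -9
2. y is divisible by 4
No

Even the single constraint (2x - 2y + 2z = -9) is infeasible over the integers.

  - 2x - 2y + 2z = -9: every term on the left is divisible by 2, so the LHS ≡ 0 (mod 2), but the RHS -9 is not — no integer solution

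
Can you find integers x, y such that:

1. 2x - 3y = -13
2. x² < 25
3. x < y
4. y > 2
Yes

Take x = -2, y = 3. Substituting into each constraint:
  (1) 2(-2) - 3(3) = -13 ✓
  (2) x² = (-2)² = 4, and 4 < 25 ✓
  (3) -2 < 3 ✓
  (4) 3 > 2 ✓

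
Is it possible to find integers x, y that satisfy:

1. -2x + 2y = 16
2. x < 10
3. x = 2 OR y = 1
Yes

Take x = -7, y = 1. Substituting into each constraint:
  (1) -2(-7) + 2(1) = 16 ✓
  (2) -7 < 10 ✓
  (3) y = 1, target 1 ✓ (second branch holds)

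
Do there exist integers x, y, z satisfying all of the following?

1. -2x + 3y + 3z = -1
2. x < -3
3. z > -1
Yes

Take x = -4, y = -3, z = 0. Substituting into each constraint:
  (1) -2(-4) + 3(-3) + 3(0) = -1 ✓
  (2) -4 < -3 ✓
  (3) 0 > -1 ✓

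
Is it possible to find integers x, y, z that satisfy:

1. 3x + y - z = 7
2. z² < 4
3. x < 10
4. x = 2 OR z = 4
Yes

Take x = 2, y = 1, z = 0. Substituting into each constraint:
  (1) 3(2) + 1 + 0 = 7 ✓
  (2) z² = (0)² = 0, and 0 < 4 ✓
  (3) 2 < 10 ✓
  (4) x = 2, target 2 ✓ (first branch holds)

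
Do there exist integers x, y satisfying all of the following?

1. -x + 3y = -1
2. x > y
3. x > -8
Yes

Take x = 1, y = 0. Substituting into each constraint:
  (1) (-1) + 3(0) = -1 ✓
  (2) 1 > 0 ✓
  (3) 1 > -8 ✓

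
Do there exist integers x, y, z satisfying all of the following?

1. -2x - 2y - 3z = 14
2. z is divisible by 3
Yes

Take x = -7, y = 0, z = 0. Substituting into each constraint:
  (1) -2(-7) - 2(0) - 3(0) = 14 ✓
  (2) 0 = 3 × 0, remainder 0 ✓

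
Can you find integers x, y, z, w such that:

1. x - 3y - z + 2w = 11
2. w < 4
Yes

Take x = 11, y = 0, z = 0, w = 0. Substituting into each constraint:
  (1) 11 - 3(0) + 0 + 2(0) = 11 ✓
  (2) 0 < 4 ✓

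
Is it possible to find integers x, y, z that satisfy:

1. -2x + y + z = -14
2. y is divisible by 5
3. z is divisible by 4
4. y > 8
Yes

Take x = 12, y = 10, z = 0. Substituting into each constraint:
  (1) -2(12) + 10 + 0 = -14 ✓
  (2) 10 = 5 × 2, remainder 0 ✓
  (3) 0 = 4 × 0, remainder 0 ✓
  (4) 10 > 8 ✓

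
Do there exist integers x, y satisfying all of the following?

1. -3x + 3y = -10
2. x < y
No

Even the single constraint (-3x + 3y = -10) is infeasible over the integers.

  - -3x + 3y = -10: every term on the left is divisible by 3, so the LHS ≡ 0 (mod 3), but the RHS -10 is not — no integer solution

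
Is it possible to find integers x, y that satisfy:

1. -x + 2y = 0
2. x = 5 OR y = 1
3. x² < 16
Yes

Take x = 2, y = 1. Substituting into each constraint:
  (1) (-2) + 2(1) = 0 ✓
  (2) y = 1, target 1 ✓ (second branch holds)
  (3) x² = (2)² = 4, and 4 < 16 ✓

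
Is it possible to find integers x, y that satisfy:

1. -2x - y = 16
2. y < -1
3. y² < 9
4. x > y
No

A contradictory subset is {-2x - y = 16, y² < 9, x > y}. No integer assignment can satisfy these jointly:

  - -2x - y = 16: is a linear equation tying the variables together
  - y² < 9: restricts y to |y| ≤ 2
  - x > y: bounds one variable relative to another variable

Propagating the comparison: x > y and y ≥ -2 give x ≥ -1. Range argument: with x ∈ [-1, ∞], y ∈ [-2, 2], the left side of the equation is at most 4, but the right side is 16 > 4. No integer solution exists.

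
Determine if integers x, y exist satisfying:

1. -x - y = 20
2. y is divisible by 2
Yes

Take x = -20, y = 0. Substituting into each constraint:
  (1) 20 + 0 = 20 ✓
  (2) 0 = 2 × 0, remainder 0 ✓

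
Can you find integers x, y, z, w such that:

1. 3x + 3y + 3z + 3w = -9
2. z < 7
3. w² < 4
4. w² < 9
Yes

Take x = 0, y = -3, z = 0, w = 0. Substituting into each constraint:
  (1) 3(0) + 3(-3) + 3(0) + 3(0) = -9 ✓
  (2) 0 < 7 ✓
  (3) w² = (0)² = 0, and 0 < 4 ✓
  (4) w² = (0)² = 0, and 0 < 9 ✓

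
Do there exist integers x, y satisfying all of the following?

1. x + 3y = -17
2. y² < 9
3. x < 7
Yes

Take x = -17, y = 0. Substituting into each constraint:
  (1) (-17) + 3(0) = -17 ✓
  (2) y² = (0)² = 0, and 0 < 9 ✓
  (3) -17 < 7 ✓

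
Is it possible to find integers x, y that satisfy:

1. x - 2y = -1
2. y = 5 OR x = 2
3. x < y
No

The full constraint system is jointly infeasible over the integers. Each constraint and what it forces:

  - x - 2y = -1: is a linear equation tying the variables together
  - y = 5 OR x = 2: forces a choice: either y = 5 or x = 2
  - x < y: bounds one variable relative to another variable

Split on the disjunction (y = 5 OR x = 2):
  • If y = 5: the equation forces x = 9, giving (y, x) = (5, 9), which violates y > x.
  • If x = 2: with x = 2, every remaining term of the linear equation is divisible by 2, so the left side is ≡ 0 (mod 2); but the right side -3 ≡ 1 (mod 2). No integers can satisfy it.
Both branches are infeasible, so the system has no integer solution.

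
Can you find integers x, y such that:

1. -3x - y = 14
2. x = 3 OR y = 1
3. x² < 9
No

The full constraint system is jointly infeasible over the integers. Each constraint and what it forces:

  - -3x - y = 14: is a linear equation tying the variables together
  - x = 3 OR y = 1: forces a choice: either x = 3 or y = 1
  - x² < 9: restricts x to |x| ≤ 2

Split on the disjunction (x = 3 OR y = 1):
  • If x = 3: this contradicts x² < 9, which requires |x| ≤ 2.
  • If y = 1: the equation forces x = -5, but x² < 9 requires |x| ≤ 2.
Both branches are infeasible, so the system has no integer solution.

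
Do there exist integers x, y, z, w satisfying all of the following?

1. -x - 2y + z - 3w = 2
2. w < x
Yes

Take x = 1, y = 0, z = 3, w = 0. Substituting into each constraint:
  (1) (-1) - 2(0) + 3 - 3(0) = 2 ✓
  (2) 0 < 1 ✓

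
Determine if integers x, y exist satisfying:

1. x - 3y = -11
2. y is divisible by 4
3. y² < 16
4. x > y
No

A contradictory subset is {x - 3y = -11, y² < 16, x > y}. No integer assignment can satisfy these jointly:

  - x - 3y = -11: is a linear equation tying the variables together
  - y² < 16: restricts y to |y| ≤ 3
  - x > y: bounds one variable relative to another variable

The bounds confine y to {-3, -2, -1, 0, 1, 2, 3}. For each value, substitute into the equation:
  • y = -3: the equation forces x = -20, but x > y fails since -20 ≤ -3.
  • y = -2: the equation forces x = -17, but x > y fails since -17 ≤ -2.
  • y = -1: the equation forces x = -14, but x > y fails since -14 ≤ -1.
  • y = 0: the equation forces x = -11, but x > y fails since -11 ≤ 0.
  • y = 1: the equation forces x = -8, but x > y fails since -8 ≤ 1.
  • y = 2: the equation forces x = -5, but x > y fails since -5 ≤ 2.
  • y = 3: the equation forces x = -2, but x > y fails since -2 ≤ 3.
Every case fails, so no integer solution exists.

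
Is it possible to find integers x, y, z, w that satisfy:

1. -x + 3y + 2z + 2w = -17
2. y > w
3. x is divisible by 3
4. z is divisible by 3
Yes

Take x = 0, y = -3, z = 0, w = -4. Substituting into each constraint:
  (1) 0 + 3(-3) + 2(0) + 2(-4) = -17 ✓
  (2) -3 > -4 ✓
  (3) 0 = 3 × 0, remainder 0 ✓
  (4) 0 = 3 × 0, remainder 0 ✓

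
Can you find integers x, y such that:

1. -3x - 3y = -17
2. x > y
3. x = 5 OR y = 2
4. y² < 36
No

Even the single constraint (-3x - 3y = -17) is infeasible over the integers.

  - -3x - 3y = -17: every term on the left is divisible by 3, so the LHS ≡ 0 (mod 3), but the RHS -17 is not — no integer solution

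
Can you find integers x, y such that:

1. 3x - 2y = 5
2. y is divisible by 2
Yes

Take x = 3, y = 2. Substituting into each constraint:
  (1) 3(3) - 2(2) = 5 ✓
  (2) 2 = 2 × 1, remainder 0 ✓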